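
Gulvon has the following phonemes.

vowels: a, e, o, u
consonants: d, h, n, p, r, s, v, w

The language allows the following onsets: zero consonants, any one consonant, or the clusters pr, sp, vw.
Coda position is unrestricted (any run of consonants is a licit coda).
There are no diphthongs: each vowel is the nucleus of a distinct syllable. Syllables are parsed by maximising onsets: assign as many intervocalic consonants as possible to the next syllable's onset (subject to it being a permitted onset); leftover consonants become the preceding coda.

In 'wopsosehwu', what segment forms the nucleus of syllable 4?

u

Vowels present: o, o, e, u; each is a nucleus, giving 4 syllables.
The fourth nucleus (vowel 4 from the left) is /u/.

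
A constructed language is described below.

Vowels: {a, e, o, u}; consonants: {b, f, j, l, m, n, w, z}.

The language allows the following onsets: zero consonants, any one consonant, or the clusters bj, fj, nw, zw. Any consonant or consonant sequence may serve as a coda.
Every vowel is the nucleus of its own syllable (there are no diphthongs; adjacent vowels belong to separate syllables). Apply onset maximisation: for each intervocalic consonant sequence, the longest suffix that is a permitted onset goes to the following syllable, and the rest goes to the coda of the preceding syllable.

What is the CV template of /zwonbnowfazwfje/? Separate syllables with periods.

CCVCC.CVC.CVCC.CCV

Nuclei (vowels): o, o, a, e → 4 syllables.
/o…o/ gap (V1→V2): /nbn/ splits as /nb/ + /n/ (/n/ is the longest suffix that is a licit onset).
/o…a/ gap (V2→V3): /wf/ — longest licit onset from the right is /f/, leaving /w/ as coda.
/a…e/ gap (V3→V4): /zwfj/ — longest licit onset from the right is /fj/, leaving /zw/ as coda.
So the parse is zwonb.now.fazw.fje.
Mapping each syllable to C/V: /zwonb/ → CCVCC, /now/ → CVC, /fazw/ → CVCC, /fje/ → CCV.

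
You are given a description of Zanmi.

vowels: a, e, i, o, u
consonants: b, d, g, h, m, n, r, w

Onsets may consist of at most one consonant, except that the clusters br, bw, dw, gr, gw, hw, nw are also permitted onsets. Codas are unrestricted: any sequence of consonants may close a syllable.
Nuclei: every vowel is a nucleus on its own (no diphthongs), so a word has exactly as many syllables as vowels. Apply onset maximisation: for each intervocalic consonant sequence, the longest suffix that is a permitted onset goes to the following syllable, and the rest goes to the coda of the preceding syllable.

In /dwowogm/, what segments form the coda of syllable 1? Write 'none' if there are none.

Vowels present: o, o; each is a nucleus, giving 2 syllables.
σ1/σ2 boundary: /w/ is a single consonant, so it becomes the next onset.
Putting it together: dwo.wogm.
Syllable 1 is /dwo/: onset /dw/, nucleus /o/, coda ∅.

none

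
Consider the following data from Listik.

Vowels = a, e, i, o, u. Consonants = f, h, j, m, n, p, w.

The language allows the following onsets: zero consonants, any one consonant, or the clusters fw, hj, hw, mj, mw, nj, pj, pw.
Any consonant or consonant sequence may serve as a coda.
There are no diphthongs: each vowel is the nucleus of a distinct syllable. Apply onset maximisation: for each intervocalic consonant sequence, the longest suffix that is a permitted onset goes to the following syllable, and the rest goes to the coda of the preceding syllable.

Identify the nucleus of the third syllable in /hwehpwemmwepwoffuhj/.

e

The vowels are e, e, e, o, u — 5 nuclei, so 5 syllables.
The third nucleus (vowel 3 from the left) is /e/.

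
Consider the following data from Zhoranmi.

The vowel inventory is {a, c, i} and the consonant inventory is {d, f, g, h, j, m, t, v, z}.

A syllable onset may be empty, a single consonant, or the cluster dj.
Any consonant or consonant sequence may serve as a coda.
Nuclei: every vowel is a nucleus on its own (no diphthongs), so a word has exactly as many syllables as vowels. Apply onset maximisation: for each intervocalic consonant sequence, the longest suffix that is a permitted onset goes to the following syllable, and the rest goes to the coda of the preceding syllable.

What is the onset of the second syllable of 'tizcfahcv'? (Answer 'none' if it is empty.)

Vowels present: i, c, a, c; each is a nucleus, giving 4 syllables.
V1 /i/ – V2 /c/: /z/ → onset of the next syllable (single consonants are always licit onsets).
V2 /c/ – V3 /a/: /f/ → onset of the next syllable (single consonants are always licit onsets).
V3 /a/ – V4 /c/: /h/ → onset of the next syllable (single consonants are always licit onsets).
So the parse is ti.zc.fa.hcv.
Syllable 2 is /zc/: onset /z/, nucleus /c/, coda ∅.

z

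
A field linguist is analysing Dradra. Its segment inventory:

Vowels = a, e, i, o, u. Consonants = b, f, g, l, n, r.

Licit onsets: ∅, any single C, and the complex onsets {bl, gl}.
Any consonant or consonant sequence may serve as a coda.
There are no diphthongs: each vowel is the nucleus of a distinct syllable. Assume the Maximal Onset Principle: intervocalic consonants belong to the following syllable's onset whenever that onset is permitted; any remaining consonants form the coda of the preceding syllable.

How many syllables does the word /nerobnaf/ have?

The vowels are e, o, a — 3 nuclei, so 3 syllables.

3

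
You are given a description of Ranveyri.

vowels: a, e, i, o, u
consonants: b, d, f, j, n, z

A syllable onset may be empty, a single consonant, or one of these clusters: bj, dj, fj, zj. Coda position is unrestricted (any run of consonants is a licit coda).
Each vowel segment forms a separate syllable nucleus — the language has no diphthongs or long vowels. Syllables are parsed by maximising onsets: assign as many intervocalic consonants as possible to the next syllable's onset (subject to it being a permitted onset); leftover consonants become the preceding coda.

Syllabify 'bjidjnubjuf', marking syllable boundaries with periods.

bjidj.nu.bjuf

The vowels are i, u, u — 3 nuclei, so 3 syllables.
σ1/σ2 boundary: cluster /djn/ — the longest permitted-onset suffix is /n/; onset = /n/, preceding coda = /dj/.
σ2/σ3 boundary: /bj/ — entire cluster is a permitted onset → onset /bj/, coda ∅.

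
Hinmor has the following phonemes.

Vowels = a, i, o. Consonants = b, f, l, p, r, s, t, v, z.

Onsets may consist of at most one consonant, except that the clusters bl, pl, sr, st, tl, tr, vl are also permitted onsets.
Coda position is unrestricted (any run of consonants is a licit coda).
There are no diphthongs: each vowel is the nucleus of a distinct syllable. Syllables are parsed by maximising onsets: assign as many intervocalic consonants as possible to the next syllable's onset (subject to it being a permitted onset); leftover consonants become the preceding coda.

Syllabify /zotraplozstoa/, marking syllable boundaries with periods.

Vowels present: o, a, o, o, a; each is a nucleus, giving 5 syllables.
/o…a/ gap (V1→V2): /tr/ is a licit onset in full, so it all attaches to the next syllable.
/a…o/ gap (V2→V3): cluster /pl/ — /pl/ is itself a permitted onset, so the whole cluster goes right; preceding coda = ∅.
/o…o/ gap (V3→V4): /zst/; trying suffixes from longest down, /st/ is the first permitted one, so coda /z/ | onset /st/.
/o…a/ gap (V4→V5): nothing intervenes; syllable break is V.V.

zo.tra.ploz.sto.a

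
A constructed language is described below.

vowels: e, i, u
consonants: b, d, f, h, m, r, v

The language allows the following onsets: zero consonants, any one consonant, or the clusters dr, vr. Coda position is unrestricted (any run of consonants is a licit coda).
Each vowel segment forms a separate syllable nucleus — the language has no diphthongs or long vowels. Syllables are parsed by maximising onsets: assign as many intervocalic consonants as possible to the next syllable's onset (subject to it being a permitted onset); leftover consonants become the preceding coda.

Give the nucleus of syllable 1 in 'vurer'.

u

The vowels are u, e — 2 nuclei, so 2 syllables.
The first nucleus (vowel 1 from the left) is /u/.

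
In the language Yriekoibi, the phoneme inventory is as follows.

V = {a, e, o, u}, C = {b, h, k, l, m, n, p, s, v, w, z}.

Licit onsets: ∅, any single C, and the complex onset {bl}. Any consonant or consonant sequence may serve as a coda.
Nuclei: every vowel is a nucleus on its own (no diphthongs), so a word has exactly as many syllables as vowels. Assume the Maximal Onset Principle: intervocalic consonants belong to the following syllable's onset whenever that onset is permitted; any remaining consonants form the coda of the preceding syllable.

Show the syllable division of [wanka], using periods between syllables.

Vowels present: a, a; each is a nucleus, giving 2 syllables.
Between /a/ (V1) and /a/ (V2): /nk/ — longest licit onset from the right is /k/, leaving /n/ as coda.

wan.ka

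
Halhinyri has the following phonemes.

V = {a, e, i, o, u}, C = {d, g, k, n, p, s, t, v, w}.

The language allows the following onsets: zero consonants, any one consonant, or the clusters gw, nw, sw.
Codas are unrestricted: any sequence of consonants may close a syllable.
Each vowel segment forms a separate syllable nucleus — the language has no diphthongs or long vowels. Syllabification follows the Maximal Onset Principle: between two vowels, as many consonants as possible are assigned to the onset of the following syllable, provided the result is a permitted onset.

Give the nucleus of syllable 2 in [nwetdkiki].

i

Nuclei (vowels): e, i, i → 3 syllables.
The second nucleus (vowel 2 from the left) is /i/.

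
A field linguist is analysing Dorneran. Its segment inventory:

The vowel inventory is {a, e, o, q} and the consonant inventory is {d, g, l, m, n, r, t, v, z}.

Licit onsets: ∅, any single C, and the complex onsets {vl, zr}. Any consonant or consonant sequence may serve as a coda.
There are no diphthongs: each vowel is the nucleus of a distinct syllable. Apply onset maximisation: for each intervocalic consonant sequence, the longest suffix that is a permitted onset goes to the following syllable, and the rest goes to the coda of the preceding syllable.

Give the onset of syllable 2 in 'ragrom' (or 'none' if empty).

r

Nuclei (vowels): a, o → 2 syllables.
V1 /a/ – V2 /o/: cluster /gr/ — the longest permitted-onset suffix is /r/; onset = /r/, preceding coda = /g/.
Putting it together: rag.rom.
Syllable 2 is /rom/: onset /r/, nucleus /o/, coda /m/.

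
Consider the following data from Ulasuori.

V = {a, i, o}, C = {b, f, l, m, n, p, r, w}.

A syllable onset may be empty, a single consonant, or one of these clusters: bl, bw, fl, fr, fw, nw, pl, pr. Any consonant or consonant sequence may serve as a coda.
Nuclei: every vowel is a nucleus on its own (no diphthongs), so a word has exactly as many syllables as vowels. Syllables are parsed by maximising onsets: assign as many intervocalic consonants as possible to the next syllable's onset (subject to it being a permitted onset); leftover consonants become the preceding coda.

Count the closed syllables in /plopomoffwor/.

2

The vowels are o, o, o, o — 4 nuclei, so 4 syllables.
/o…o/ gap (V1→V2): /p/ is a single consonant, so it becomes the next onset.
/o…o/ gap (V2→V3): just /m/ — single C goes to the following onset.
/o…o/ gap (V3→V4): /ffw/ splits as /f/ + /fw/ (/fw/ is the longest suffix that is a licit onset).
So the parse is plo.po.mof.fwor.
Classifying each syllable: /plo/ (open), /po/ (open), /mof/ (closed), /fwor/ (closed).
Closed syllables: 2.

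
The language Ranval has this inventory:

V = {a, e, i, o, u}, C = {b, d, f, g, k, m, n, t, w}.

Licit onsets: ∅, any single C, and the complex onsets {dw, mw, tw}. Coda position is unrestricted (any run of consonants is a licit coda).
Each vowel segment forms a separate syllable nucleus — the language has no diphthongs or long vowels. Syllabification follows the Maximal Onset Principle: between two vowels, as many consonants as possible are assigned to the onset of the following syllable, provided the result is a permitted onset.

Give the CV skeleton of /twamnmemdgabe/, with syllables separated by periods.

CCVCC.CVCC.CV.CV

The vowels are a, e, a, e — 4 nuclei, so 4 syllables.
Between /a/ (V1) and /e/ (V2): /mnm/; trying suffixes from longest down, /m/ is the first permitted one, so coda /mn/ | onset /m/.
Between /e/ (V2) and /a/ (V3): /mdg/ — longest licit onset from the right is /g/, leaving /md/ as coda.
Between /a/ (V3) and /e/ (V4): /b/ is a single consonant, so it becomes the next onset.
So the parse is twamn.memd.ga.be.
Mapping each syllable to C/V: /twamn/ → CCVCC, /memd/ → CVCC, /ga/ → CV, /be/ → CV.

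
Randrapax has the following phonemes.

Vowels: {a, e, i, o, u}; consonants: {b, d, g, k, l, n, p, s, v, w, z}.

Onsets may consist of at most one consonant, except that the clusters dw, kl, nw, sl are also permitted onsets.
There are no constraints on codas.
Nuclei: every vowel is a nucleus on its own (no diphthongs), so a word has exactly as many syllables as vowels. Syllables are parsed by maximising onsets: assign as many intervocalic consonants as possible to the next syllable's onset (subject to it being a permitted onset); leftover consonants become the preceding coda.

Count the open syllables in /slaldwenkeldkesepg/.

1

Vowels present: a, e, e, e, e; each is a nucleus, giving 5 syllables.
σ1/σ2 boundary: /ldw/; trying suffixes from longest down, /dw/ is the first permitted one, so coda /l/ | onset /dw/.
σ2/σ3 boundary: /nk/ — longest licit onset from the right is /k/, leaving /n/ as coda.
σ3/σ4 boundary: /ldk/ — longest licit onset from the right is /k/, leaving /ld/ as coda.
σ4/σ5 boundary: /s/ → onset of the next syllable (single consonants are always licit onsets).
Result: slal.dwen.keld.ke.sepg.
Classifying each syllable: /slal/ (closed), /dwen/ (closed), /keld/ (closed), /ke/ (open), /sepg/ (closed).
Open syllables: 1.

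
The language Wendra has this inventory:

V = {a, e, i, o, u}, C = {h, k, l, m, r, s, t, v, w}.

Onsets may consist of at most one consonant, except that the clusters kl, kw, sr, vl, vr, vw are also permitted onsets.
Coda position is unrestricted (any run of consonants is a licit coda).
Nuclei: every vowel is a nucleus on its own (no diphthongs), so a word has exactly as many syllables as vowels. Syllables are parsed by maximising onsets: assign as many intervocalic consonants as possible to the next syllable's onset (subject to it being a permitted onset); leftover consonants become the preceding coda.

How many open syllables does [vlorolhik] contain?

Vowels present: o, o, i; each is a nucleus, giving 3 syllables.
/o…o/ gap (V1→V2): /r/ is a single consonant, so it becomes the next onset.
/o…i/ gap (V2→V3): cluster /lh/ — the longest permitted-onset suffix is /h/; onset = /h/, preceding coda = /l/.
Result: vlo.rol.hik.
Classifying each syllable: /vlo/ (open), /rol/ (closed), /hik/ (closed).
Open syllables: 1.

1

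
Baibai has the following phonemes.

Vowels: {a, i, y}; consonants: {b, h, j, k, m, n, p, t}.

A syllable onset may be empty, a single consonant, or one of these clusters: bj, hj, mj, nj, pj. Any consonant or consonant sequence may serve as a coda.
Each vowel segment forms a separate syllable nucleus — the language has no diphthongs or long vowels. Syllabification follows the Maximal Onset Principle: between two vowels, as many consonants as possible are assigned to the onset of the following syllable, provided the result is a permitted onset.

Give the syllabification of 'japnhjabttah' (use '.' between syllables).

japn.hjabt.tah

Nuclei (vowels): a, a, a → 3 syllables.
V1 /a/ – V2 /a/: /pnhj/; trying suffixes from longest down, /hj/ is the first permitted one, so coda /pn/ | onset /hj/.
V2 /a/ – V3 /a/: /btt/; trying suffixes from longest down, /t/ is the first permitted one, so coda /bt/ | onset /t/.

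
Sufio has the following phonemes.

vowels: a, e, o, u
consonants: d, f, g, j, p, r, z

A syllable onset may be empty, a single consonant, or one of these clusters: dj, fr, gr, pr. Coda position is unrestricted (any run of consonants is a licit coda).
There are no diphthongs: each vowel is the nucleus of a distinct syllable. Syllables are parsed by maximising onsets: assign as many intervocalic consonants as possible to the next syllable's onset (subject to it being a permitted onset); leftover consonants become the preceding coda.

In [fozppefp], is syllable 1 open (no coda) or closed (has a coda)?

closed

Vowels present: o, e; each is a nucleus, giving 2 syllables.
Between /o/ (V1) and /e/ (V2): cluster /zpp/ — the longest permitted-onset suffix is /p/; onset = /p/, preceding coda = /zp/.
So the parse is fozp.pefp.
Syllable 1 is /fozp/ with coda /zp/, so it is closed.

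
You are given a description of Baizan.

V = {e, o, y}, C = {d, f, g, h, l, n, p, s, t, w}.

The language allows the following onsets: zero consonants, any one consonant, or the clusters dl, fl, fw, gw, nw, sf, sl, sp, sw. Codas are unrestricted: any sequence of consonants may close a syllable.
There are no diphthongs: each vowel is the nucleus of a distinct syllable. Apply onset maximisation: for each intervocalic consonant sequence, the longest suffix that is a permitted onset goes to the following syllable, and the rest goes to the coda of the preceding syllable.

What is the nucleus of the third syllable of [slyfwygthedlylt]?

e

The vowels are y, y, e, y — 4 nuclei, so 4 syllables.
The third nucleus (vowel 3 from the left) is /e/.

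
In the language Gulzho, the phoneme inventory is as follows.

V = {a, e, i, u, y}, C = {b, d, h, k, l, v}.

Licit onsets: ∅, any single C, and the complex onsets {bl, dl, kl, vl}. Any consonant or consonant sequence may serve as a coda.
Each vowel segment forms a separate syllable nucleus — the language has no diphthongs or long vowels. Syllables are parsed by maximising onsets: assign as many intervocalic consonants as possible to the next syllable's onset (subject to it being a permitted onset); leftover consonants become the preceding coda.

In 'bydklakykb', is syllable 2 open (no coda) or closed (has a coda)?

open

Vowels present: y, a, y; each is a nucleus, giving 3 syllables.
Between /y/ (V1) and /a/ (V2): cluster /dkl/ — the longest permitted-onset suffix is /kl/; onset = /kl/, preceding coda = /d/.
Between /a/ (V2) and /y/ (V3): /k/ → onset of the next syllable (single consonants are always licit onsets).
Putting it together: byd.kla.kykb.
Syllable 2 is /kla/; it ends in its nucleus with no coda, so it is open.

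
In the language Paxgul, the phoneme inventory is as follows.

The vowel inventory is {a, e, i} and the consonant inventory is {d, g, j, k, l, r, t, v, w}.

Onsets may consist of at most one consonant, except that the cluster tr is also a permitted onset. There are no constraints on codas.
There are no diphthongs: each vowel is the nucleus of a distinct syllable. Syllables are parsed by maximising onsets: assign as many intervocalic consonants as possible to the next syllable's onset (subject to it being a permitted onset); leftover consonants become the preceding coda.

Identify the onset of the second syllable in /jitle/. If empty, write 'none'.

Vowels present: i, e; each is a nucleus, giving 2 syllables.
/i…e/ gap (V1→V2): /tl/ splits as /t/ + /l/ (/l/ is the longest suffix that is a licit onset).
Result: jit.le.
Syllable 2 is /le/: onset /l/, nucleus /e/, coda ∅.

l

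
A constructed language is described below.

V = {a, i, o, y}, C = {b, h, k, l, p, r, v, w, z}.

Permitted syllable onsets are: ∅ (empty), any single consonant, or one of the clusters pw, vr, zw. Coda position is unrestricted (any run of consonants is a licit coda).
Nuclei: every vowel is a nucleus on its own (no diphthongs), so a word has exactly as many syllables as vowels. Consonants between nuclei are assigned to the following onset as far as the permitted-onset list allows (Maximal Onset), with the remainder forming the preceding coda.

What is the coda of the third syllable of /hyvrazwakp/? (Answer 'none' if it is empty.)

kp

The vowels are y, a, a — 3 nuclei, so 3 syllables.
σ1/σ2 boundary: cluster /vr/ — /vr/ is itself a permitted onset, so the whole cluster goes right; preceding coda = ∅.
σ2/σ3 boundary: /zw/ is a licit onset in full, so it all attaches to the next syllable.
So the parse is hy.vra.zwakp.
Syllable 3 is /zwakp/: onset /zw/, nucleus /a/, coda /kp/.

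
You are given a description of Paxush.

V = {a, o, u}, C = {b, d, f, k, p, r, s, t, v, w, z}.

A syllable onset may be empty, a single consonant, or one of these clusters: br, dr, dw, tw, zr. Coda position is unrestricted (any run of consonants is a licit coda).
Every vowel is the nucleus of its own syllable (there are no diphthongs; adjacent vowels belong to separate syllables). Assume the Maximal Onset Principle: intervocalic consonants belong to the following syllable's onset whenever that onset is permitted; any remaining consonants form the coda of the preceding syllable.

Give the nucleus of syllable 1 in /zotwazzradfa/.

o

The vowels are o, a, a, a — 4 nuclei, so 4 syllables.
The first nucleus (vowel 1 from the left) is /o/.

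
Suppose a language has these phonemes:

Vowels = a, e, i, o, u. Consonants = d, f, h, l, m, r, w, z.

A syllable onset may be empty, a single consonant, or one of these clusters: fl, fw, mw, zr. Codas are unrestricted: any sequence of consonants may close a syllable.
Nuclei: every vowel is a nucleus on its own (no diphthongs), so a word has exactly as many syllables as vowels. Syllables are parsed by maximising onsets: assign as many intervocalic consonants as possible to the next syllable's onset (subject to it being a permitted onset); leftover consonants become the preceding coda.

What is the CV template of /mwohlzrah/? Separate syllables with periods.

CCVCC.CCVC

Vowels present: o, a; each is a nucleus, giving 2 syllables.
σ1/σ2 boundary: cluster /hlzr/ — the longest permitted-onset suffix is /zr/; onset = /zr/, preceding coda = /hl/.
Putting it together: mwohl.zrah.
Mapping each syllable to C/V: /mwohl/ → CCVCC, /zrah/ → CCVC.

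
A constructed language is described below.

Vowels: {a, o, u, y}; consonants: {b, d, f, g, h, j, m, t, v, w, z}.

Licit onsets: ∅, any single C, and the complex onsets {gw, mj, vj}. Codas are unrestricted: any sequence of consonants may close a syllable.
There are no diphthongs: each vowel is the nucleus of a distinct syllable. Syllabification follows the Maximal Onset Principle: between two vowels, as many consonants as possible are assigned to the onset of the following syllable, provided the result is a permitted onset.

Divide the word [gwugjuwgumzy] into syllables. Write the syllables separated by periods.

gwug.juw.gum.zy

Vowels present: u, u, u, y; each is a nucleus, giving 4 syllables.
Between /u/ (V1) and /u/ (V2): /gj/ splits as /g/ + /j/ (/j/ is the longest suffix that is a licit onset).
Between /u/ (V2) and /u/ (V3): cluster /wg/ — the longest permitted-onset suffix is /g/; onset = /g/, preceding coda = /w/.
Between /u/ (V3) and /y/ (V4): /mz/ splits as /m/ + /z/ (/z/ is the longest suffix that is a licit onset).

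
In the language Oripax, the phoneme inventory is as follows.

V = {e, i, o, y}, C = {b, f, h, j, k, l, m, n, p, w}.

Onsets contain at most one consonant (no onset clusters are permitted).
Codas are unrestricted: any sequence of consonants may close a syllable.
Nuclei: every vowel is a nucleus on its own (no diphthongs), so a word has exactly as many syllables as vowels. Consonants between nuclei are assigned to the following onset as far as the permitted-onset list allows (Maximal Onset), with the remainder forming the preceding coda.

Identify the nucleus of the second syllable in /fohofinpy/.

o

Vowels present: o, o, i, y; each is a nucleus, giving 4 syllables.
The second nucleus (vowel 2 from the left) is /o/.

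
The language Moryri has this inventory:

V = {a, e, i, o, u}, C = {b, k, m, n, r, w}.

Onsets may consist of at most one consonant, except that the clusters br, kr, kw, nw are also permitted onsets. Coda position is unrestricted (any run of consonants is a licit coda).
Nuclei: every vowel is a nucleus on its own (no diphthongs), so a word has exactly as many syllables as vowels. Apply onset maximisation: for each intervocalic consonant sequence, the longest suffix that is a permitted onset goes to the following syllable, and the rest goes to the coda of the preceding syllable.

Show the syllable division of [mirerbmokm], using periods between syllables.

mi.rerb.mokm

Vowels present: i, e, o; each is a nucleus, giving 3 syllables.
V1 /i/ – V2 /e/: /r/ is a single consonant, so it becomes the next onset.
V2 /e/ – V3 /o/: /rbm/ splits as /rb/ + /m/ (/m/ is the longest suffix that is a licit onset).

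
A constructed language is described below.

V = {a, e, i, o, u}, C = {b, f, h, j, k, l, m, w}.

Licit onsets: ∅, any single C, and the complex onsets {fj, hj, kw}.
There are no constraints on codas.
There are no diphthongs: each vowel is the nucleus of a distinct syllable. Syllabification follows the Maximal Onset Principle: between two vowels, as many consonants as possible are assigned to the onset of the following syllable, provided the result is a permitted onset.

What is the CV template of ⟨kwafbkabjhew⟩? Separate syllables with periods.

CCVCC.CVCC.CVC

Nuclei (vowels): a, a, e → 3 syllables.
V1 /a/ – V2 /a/: /fbk/ — longest licit onset from the right is /k/, leaving /fb/ as coda.
V2 /a/ – V3 /e/: /bjh/ — longest licit onset from the right is /h/, leaving /bj/ as coda.
Syllabification: kwafb.kabj.hew.
Mapping each syllable to C/V: /kwafb/ → CCVCC, /kabj/ → CVCC, /hew/ → CVC.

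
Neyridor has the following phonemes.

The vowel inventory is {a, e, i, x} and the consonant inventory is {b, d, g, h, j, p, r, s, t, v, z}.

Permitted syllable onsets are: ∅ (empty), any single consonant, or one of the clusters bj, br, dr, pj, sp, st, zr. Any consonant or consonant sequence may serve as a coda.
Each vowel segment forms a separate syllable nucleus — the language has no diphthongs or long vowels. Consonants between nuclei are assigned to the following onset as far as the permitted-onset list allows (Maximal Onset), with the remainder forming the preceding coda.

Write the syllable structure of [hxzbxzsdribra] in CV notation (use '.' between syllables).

CVC.CVCC.CCV.CCV

Vowels present: x, x, i, a; each is a nucleus, giving 4 syllables.
Between /x/ (V1) and /x/ (V2): /zb/; trying suffixes from longest down, /b/ is the first permitted one, so coda /z/ | onset /b/.
Between /x/ (V2) and /i/ (V3): /zsdr/; trying suffixes from longest down, /dr/ is the first permitted one, so coda /zs/ | onset /dr/.
Between /i/ (V3) and /a/ (V4): cluster /br/ — /br/ is itself a permitted onset, so the whole cluster goes right; preceding coda = ∅.
Result: hxz.bxzs.dri.bra.
Mapping each syllable to C/V: /hxz/ → CVC, /bxzs/ → CVCC, /dri/ → CCV, /bra/ → CCV.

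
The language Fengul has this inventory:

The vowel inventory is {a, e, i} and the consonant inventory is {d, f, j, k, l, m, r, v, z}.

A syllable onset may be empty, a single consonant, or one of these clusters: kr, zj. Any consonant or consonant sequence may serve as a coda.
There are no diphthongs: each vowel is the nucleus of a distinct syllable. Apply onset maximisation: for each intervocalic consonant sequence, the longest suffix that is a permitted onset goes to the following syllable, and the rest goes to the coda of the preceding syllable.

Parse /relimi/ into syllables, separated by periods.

re.li.mi

The vowels are e, i, i — 3 nuclei, so 3 syllables.
Between /e/ (V1) and /i/ (V2): /l/ is a single consonant, so it becomes the next onset.
Between /i/ (V2) and /i/ (V3): /m/ is a single consonant, so it becomes the next onset.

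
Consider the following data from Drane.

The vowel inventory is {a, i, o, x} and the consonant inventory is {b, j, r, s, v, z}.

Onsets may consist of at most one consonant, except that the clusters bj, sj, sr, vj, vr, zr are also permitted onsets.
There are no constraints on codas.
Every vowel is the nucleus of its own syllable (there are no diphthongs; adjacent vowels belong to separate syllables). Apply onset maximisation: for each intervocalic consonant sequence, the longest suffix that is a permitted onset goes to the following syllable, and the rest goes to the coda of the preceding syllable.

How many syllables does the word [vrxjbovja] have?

3

The vowels are x, o, a — 3 nuclei, so 3 syllables.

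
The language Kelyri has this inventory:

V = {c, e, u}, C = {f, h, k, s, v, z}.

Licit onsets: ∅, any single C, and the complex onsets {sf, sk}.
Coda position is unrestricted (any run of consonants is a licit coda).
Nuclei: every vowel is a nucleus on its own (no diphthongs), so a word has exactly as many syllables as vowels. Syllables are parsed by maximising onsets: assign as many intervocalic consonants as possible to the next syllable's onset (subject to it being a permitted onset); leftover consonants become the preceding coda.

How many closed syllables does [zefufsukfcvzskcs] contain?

The vowels are e, u, u, c, c — 5 nuclei, so 5 syllables.
Between /e/ (V1) and /u/ (V2): just /f/ — single C goes to the following onset.
Between /u/ (V2) and /u/ (V3): /fs/; trying suffixes from longest down, /s/ is the first permitted one, so coda /f/ | onset /s/.
Between /u/ (V3) and /c/ (V4): /kf/; trying suffixes from longest down, /f/ is the first permitted one, so coda /k/ | onset /f/.
Between /c/ (V4) and /c/ (V5): /vzsk/ — longest licit onset from the right is /sk/, leaving /vz/ as coda.
Syllabification: ze.fuf.suk.fcvz.skcs.
Classifying each syllable: /ze/ (open), /fuf/ (closed), /suk/ (closed), /fcvz/ (closed), /skcs/ (closed).
Closed syllables: 4.

4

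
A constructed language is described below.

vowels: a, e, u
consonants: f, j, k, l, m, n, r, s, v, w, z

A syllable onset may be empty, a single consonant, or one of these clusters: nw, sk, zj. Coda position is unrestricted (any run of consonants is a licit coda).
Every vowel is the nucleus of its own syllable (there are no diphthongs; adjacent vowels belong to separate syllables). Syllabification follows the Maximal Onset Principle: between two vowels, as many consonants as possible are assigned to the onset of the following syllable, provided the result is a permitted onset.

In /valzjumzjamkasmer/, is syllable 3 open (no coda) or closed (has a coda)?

closed

The vowels are a, u, a, a, e — 5 nuclei, so 5 syllables.
/a…u/ gap (V1→V2): /lzj/ splits as /l/ + /zj/ (/zj/ is the longest suffix that is a licit onset).
/u…a/ gap (V2→V3): /mzj/; trying suffixes from longest down, /zj/ is the first permitted one, so coda /m/ | onset /zj/.
/a…a/ gap (V3→V4): /mk/; trying suffixes from longest down, /k/ is the first permitted one, so coda /m/ | onset /k/.
/a…e/ gap (V4→V5): /sm/ splits as /s/ + /m/ (/m/ is the longest suffix that is a licit onset).
Syllabification: val.zjum.zjam.kas.mer.
Syllable 3 is /zjam/ with coda /m/, so it is closed.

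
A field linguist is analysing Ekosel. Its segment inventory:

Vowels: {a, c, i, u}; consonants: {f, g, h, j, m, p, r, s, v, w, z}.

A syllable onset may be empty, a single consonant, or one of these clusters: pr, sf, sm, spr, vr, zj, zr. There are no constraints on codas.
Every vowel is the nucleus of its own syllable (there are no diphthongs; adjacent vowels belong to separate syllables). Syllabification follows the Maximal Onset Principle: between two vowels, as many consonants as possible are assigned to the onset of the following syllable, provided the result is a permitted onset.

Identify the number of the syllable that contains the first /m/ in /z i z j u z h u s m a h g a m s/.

Vowels present: i, u, u, a, a; each is a nucleus, giving 5 syllables.
Between /i/ (V1) and /u/ (V2): /zj/ is a licit onset in full, so it all attaches to the next syllable.
Between /u/ (V2) and /u/ (V3): cluster /zh/ — the longest permitted-onset suffix is /h/; onset = /h/, preceding coda = /z/.
Between /u/ (V3) and /a/ (V4): /sm/ — entire cluster is a permitted onset → onset /sm/, coda ∅.
Between /a/ (V4) and /a/ (V5): /hg/; trying suffixes from longest down, /g/ is the first permitted one, so coda /h/ | onset /g/.
So the parse is zi.zjuz.hu.smah.gams.
The first /m/ is in the onset of syllable 4 (/smah/).

4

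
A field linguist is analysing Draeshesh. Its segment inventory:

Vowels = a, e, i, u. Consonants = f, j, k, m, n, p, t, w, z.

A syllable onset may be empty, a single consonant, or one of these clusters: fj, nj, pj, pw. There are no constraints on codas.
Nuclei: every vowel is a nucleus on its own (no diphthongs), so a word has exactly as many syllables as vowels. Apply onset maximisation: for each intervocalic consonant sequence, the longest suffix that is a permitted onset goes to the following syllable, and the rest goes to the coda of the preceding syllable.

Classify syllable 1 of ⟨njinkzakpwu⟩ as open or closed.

Nuclei (vowels): i, a, u → 3 syllables.
V1 /i/ – V2 /a/: /nkz/ splits as /nk/ + /z/ (/z/ is the longest suffix that is a licit onset).
V2 /a/ – V3 /u/: /kpw/; trying suffixes from longest down, /pw/ is the first permitted one, so coda /k/ | onset /pw/.
Syllabification: njink.zak.pwu.
Syllable 1 is /njink/ with coda /nk/, so it is closed.

closed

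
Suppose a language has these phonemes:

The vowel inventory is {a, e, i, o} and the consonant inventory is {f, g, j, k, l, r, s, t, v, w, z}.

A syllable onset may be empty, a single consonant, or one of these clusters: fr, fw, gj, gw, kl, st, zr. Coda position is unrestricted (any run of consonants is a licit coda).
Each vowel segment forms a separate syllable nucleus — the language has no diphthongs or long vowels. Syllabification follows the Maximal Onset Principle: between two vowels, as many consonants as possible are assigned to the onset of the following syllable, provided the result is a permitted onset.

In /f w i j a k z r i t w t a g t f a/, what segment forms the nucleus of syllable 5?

a

Vowels present: i, a, i, a, a; each is a nucleus, giving 5 syllables.
The fifth nucleus (vowel 5 from the left) is /a/.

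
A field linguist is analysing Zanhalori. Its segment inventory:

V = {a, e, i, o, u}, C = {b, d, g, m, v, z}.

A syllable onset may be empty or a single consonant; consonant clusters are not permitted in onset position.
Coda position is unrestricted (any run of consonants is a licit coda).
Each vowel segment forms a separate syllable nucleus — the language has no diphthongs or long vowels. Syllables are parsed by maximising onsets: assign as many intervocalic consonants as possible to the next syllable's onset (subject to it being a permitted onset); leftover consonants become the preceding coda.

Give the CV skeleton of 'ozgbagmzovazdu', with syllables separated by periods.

VCC.CVCC.CV.CVC.CV

Vowels present: o, a, o, a, u; each is a nucleus, giving 5 syllables.
/o…a/ gap (V1→V2): /zgb/; trying suffixes from longest down, /b/ is the first permitted one, so coda /zg/ | onset /b/.
/a…o/ gap (V2→V3): /gmz/; trying suffixes from longest down, /z/ is the first permitted one, so coda /gm/ | onset /z/.
/o…a/ gap (V3→V4): just /v/ — single C goes to the following onset.
/a…u/ gap (V4→V5): /zd/; trying suffixes from longest down, /d/ is the first permitted one, so coda /z/ | onset /d/.
So the parse is ozg.bagm.zo.vaz.du.
Mapping each syllable to C/V: /ozg/ → VCC, /bagm/ → CVCC, /zo/ → CV, /vaz/ → CVC, /du/ → CV.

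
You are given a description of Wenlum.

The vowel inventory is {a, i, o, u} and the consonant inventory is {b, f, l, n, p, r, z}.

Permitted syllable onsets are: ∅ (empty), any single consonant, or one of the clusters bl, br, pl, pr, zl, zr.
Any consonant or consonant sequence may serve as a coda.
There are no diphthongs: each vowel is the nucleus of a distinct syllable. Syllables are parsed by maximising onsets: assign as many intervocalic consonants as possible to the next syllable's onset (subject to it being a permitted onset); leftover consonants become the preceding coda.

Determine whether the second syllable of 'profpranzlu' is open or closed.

closed

The vowels are o, a, u — 3 nuclei, so 3 syllables.
Between /o/ (V1) and /a/ (V2): /fpr/ — longest licit onset from the right is /pr/, leaving /f/ as coda.
Between /a/ (V2) and /u/ (V3): /nzl/; trying suffixes from longest down, /zl/ is the first permitted one, so coda /n/ | onset /zl/.
So the parse is prof.pran.zlu.
Syllable 2 is /pran/ with coda /n/, so it is closed.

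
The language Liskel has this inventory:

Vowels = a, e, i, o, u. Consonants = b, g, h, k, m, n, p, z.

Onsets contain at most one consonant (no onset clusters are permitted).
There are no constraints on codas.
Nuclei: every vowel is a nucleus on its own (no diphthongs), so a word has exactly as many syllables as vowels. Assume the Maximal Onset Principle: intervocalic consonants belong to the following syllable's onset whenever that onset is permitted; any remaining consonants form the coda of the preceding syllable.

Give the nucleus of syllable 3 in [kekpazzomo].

The vowels are e, a, o, o — 4 nuclei, so 4 syllables.
The third nucleus (vowel 3 from the left) is /o/.

o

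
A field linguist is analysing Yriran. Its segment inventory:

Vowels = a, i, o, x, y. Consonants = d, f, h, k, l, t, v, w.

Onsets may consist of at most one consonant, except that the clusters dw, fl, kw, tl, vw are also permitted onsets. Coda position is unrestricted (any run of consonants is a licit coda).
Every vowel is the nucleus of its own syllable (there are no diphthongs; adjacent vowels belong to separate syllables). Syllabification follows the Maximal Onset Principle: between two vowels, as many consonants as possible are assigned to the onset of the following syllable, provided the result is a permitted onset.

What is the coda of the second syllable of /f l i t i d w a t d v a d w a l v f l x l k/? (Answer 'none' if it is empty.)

none

Vowels present: i, i, a, a, a, x; each is a nucleus, giving 6 syllables.
Between /i/ (V1) and /i/ (V2): /t/ is a single consonant, so it becomes the next onset.
Between /i/ (V2) and /a/ (V3): cluster /dw/ — /dw/ is itself a permitted onset, so the whole cluster goes right; preceding coda = ∅.
Between /a/ (V3) and /a/ (V4): /tdv/; trying suffixes from longest down, /v/ is the first permitted one, so coda /td/ | onset /v/.
Between /a/ (V4) and /a/ (V5): cluster /dw/ — /dw/ is itself a permitted onset, so the whole cluster goes right; preceding coda = ∅.
Between /a/ (V5) and /x/ (V6): cluster /lvfl/ — the longest permitted-onset suffix is /fl/; onset = /fl/, preceding coda = /lv/.
Result: fli.ti.dwatd.va.dwalv.flxlk.
Syllable 2 is /ti/: onset /t/, nucleus /i/, coda ∅.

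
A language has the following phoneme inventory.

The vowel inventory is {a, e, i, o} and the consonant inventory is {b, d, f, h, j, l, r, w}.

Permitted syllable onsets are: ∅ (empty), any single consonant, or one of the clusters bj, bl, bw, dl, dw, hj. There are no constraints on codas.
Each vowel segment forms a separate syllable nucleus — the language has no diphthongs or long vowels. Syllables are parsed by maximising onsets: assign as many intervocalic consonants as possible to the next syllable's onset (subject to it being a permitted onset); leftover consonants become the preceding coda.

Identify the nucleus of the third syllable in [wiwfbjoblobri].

o

Vowels present: i, o, o, i; each is a nucleus, giving 4 syllables.
The third nucleus (vowel 3 from the left) is /o/.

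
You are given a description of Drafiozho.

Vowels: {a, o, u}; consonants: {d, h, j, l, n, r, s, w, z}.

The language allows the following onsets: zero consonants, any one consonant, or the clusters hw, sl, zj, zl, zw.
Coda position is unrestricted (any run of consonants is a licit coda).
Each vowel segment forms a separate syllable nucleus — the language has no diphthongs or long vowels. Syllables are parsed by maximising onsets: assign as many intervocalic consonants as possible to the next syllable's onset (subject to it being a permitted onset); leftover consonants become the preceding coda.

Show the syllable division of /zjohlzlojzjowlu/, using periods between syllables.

Nuclei (vowels): o, o, o, u → 4 syllables.
Between /o/ (V1) and /o/ (V2): /hlzl/; trying suffixes from longest down, /zl/ is the first permitted one, so coda /hl/ | onset /zl/.
Between /o/ (V2) and /o/ (V3): /jzj/ — longest licit onset from the right is /zj/, leaving /j/ as coda.
Between /o/ (V3) and /u/ (V4): /wl/; trying suffixes from longest down, /l/ is the first permitted one, so coda /w/ | onset /l/.

zjohl.zloj.zjow.lu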